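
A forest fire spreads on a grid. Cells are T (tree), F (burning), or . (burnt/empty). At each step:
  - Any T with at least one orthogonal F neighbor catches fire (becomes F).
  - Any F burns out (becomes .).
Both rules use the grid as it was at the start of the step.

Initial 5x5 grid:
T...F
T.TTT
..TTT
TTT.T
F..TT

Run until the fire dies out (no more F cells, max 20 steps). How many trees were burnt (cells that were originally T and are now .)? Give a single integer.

Step 1: +2 fires, +2 burnt (F count now 2)
Step 2: +3 fires, +2 burnt (F count now 3)
Step 3: +4 fires, +3 burnt (F count now 4)
Step 4: +2 fires, +4 burnt (F count now 2)
Step 5: +1 fires, +2 burnt (F count now 1)
Step 6: +0 fires, +1 burnt (F count now 0)
Fire out after step 6
Initially T: 14, now '.': 23
Total burnt (originally-T cells now '.'): 12

Answer: 12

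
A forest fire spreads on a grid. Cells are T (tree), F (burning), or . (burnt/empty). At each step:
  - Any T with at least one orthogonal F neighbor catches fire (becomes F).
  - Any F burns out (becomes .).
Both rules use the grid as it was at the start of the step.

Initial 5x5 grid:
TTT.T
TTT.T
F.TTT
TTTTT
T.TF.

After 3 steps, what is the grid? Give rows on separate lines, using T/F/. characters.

Step 1: 4 trees catch fire, 2 burn out
  TTT.T
  FTT.T
  ..TTT
  FTTFT
  T.F..
Step 2: 7 trees catch fire, 4 burn out
  FTT.T
  .FT.T
  ..TFT
  .FF.F
  F....
Step 3: 4 trees catch fire, 7 burn out
  .FT.T
  ..F.T
  ..F.F
  .....
  .....

.FT.T
..F.T
..F.F
.....
.....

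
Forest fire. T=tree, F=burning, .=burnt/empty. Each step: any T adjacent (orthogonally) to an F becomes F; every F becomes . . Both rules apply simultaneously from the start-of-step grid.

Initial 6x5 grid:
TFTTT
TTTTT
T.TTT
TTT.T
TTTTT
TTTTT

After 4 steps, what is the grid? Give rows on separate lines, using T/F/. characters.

Step 1: 3 trees catch fire, 1 burn out
  F.FTT
  TFTTT
  T.TTT
  TTT.T
  TTTTT
  TTTTT
Step 2: 3 trees catch fire, 3 burn out
  ...FT
  F.FTT
  T.TTT
  TTT.T
  TTTTT
  TTTTT
Step 3: 4 trees catch fire, 3 burn out
  ....F
  ...FT
  F.FTT
  TTT.T
  TTTTT
  TTTTT
Step 4: 4 trees catch fire, 4 burn out
  .....
  ....F
  ...FT
  FTF.T
  TTTTT
  TTTTT

.....
....F
...FT
FTF.T
TTTTT
TTTTT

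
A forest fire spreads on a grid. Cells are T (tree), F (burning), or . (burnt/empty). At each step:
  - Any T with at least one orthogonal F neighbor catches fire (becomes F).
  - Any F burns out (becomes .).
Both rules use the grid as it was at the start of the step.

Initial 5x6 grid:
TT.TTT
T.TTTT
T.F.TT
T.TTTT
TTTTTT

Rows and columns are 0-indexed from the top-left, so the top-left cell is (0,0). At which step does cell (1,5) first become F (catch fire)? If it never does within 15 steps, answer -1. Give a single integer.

Step 1: cell (1,5)='T' (+2 fires, +1 burnt)
Step 2: cell (1,5)='T' (+3 fires, +2 burnt)
Step 3: cell (1,5)='T' (+5 fires, +3 burnt)
Step 4: cell (1,5)='F' (+6 fires, +5 burnt)
  -> target ignites at step 4
Step 5: cell (1,5)='.' (+4 fires, +6 burnt)
Step 6: cell (1,5)='.' (+1 fires, +4 burnt)
Step 7: cell (1,5)='.' (+1 fires, +1 burnt)
Step 8: cell (1,5)='.' (+1 fires, +1 burnt)
Step 9: cell (1,5)='.' (+1 fires, +1 burnt)
Step 10: cell (1,5)='.' (+0 fires, +1 burnt)
  fire out at step 10

4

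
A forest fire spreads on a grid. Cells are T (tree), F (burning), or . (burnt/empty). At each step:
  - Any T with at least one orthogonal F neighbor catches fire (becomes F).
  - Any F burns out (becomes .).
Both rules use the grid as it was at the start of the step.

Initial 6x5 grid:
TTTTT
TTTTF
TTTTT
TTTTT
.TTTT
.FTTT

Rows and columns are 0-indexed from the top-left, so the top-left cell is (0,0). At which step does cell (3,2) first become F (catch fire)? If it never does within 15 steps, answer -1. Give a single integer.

Step 1: cell (3,2)='T' (+5 fires, +2 burnt)
Step 2: cell (3,2)='T' (+7 fires, +5 burnt)
Step 3: cell (3,2)='F' (+10 fires, +7 burnt)
  -> target ignites at step 3
Step 4: cell (3,2)='.' (+3 fires, +10 burnt)
Step 5: cell (3,2)='.' (+1 fires, +3 burnt)
Step 6: cell (3,2)='.' (+0 fires, +1 burnt)
  fire out at step 6

3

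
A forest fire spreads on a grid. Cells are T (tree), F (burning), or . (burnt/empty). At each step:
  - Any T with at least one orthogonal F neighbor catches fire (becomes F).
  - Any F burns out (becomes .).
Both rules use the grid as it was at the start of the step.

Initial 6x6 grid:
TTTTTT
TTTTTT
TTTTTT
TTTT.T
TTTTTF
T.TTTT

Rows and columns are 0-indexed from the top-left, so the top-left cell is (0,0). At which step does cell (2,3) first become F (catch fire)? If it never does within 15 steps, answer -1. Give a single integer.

Step 1: cell (2,3)='T' (+3 fires, +1 burnt)
Step 2: cell (2,3)='T' (+3 fires, +3 burnt)
Step 3: cell (2,3)='T' (+5 fires, +3 burnt)
Step 4: cell (2,3)='F' (+6 fires, +5 burnt)
  -> target ignites at step 4
Step 5: cell (2,3)='.' (+5 fires, +6 burnt)
Step 6: cell (2,3)='.' (+5 fires, +5 burnt)
Step 7: cell (2,3)='.' (+3 fires, +5 burnt)
Step 8: cell (2,3)='.' (+2 fires, +3 burnt)
Step 9: cell (2,3)='.' (+1 fires, +2 burnt)
Step 10: cell (2,3)='.' (+0 fires, +1 burnt)
  fire out at step 10

4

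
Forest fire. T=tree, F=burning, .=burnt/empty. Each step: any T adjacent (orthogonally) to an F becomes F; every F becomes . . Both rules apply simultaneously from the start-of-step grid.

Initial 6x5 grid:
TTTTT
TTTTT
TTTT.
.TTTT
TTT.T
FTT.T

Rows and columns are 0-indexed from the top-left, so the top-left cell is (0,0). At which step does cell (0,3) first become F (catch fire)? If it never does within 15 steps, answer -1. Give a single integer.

Step 1: cell (0,3)='T' (+2 fires, +1 burnt)
Step 2: cell (0,3)='T' (+2 fires, +2 burnt)
Step 3: cell (0,3)='T' (+2 fires, +2 burnt)
Step 4: cell (0,3)='T' (+2 fires, +2 burnt)
Step 5: cell (0,3)='T' (+4 fires, +2 burnt)
Step 6: cell (0,3)='T' (+5 fires, +4 burnt)
Step 7: cell (0,3)='T' (+4 fires, +5 burnt)
Step 8: cell (0,3)='F' (+3 fires, +4 burnt)
  -> target ignites at step 8
Step 9: cell (0,3)='.' (+1 fires, +3 burnt)
Step 10: cell (0,3)='.' (+0 fires, +1 burnt)
  fire out at step 10

8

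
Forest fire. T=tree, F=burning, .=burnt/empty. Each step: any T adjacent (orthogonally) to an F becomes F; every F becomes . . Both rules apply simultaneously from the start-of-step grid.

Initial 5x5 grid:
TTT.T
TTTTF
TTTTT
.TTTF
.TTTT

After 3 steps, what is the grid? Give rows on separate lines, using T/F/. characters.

Step 1: 5 trees catch fire, 2 burn out
  TTT.F
  TTTF.
  TTTTF
  .TTF.
  .TTTF
Step 2: 4 trees catch fire, 5 burn out
  TTT..
  TTF..
  TTTF.
  .TF..
  .TTF.
Step 3: 5 trees catch fire, 4 burn out
  TTF..
  TF...
  TTF..
  .F...
  .TF..

TTF..
TF...
TTF..
.F...
.TF..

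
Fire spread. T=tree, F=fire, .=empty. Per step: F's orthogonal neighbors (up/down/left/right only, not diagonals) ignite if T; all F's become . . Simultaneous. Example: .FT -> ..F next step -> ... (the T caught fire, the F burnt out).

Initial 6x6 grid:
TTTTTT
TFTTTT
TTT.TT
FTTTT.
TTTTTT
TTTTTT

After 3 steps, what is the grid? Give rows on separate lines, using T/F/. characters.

Step 1: 7 trees catch fire, 2 burn out
  TFTTTT
  F.FTTT
  FFT.TT
  .FTTT.
  FTTTTT
  TTTTTT
Step 2: 7 trees catch fire, 7 burn out
  F.FTTT
  ...FTT
  ..F.TT
  ..FTT.
  .FTTTT
  FTTTTT
Step 3: 5 trees catch fire, 7 burn out
  ...FTT
  ....FT
  ....TT
  ...FT.
  ..FTTT
  .FTTTT

...FTT
....FT
....TT
...FT.
..FTTT
.FTTTT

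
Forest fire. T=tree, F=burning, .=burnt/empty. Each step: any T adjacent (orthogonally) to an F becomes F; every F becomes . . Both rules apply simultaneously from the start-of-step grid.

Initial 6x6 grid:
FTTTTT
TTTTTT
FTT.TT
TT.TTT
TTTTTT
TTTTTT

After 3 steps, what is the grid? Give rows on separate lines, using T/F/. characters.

Step 1: 4 trees catch fire, 2 burn out
  .FTTTT
  FTTTTT
  .FT.TT
  FT.TTT
  TTTTTT
  TTTTTT
Step 2: 5 trees catch fire, 4 burn out
  ..FTTT
  .FTTTT
  ..F.TT
  .F.TTT
  FTTTTT
  TTTTTT
Step 3: 4 trees catch fire, 5 burn out
  ...FTT
  ..FTTT
  ....TT
  ...TTT
  .FTTTT
  FTTTTT

...FTT
..FTTT
....TT
...TTT
.FTTTT
FTTTTT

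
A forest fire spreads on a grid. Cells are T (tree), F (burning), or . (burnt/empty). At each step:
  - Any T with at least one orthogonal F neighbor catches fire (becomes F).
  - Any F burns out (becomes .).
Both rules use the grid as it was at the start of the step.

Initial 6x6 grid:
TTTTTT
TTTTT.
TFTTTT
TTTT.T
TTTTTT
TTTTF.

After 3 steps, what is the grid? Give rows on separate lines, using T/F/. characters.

Step 1: 6 trees catch fire, 2 burn out
  TTTTTT
  TFTTT.
  F.FTTT
  TFTT.T
  TTTTFT
  TTTF..
Step 2: 10 trees catch fire, 6 burn out
  TFTTTT
  F.FTT.
  ...FTT
  F.FT.T
  TFTF.F
  TTF...
Step 3: 9 trees catch fire, 10 burn out
  F.FTTT
  ...FT.
  ....FT
  ...F.F
  F.F...
  TF....

F.FTTT
...FT.
....FT
...F.F
F.F...
TF....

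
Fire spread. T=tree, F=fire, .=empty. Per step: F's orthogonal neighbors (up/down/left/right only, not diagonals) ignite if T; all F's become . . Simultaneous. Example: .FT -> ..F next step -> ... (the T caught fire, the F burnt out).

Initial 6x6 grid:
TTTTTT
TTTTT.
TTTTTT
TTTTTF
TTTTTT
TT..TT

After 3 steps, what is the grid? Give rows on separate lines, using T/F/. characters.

Step 1: 3 trees catch fire, 1 burn out
  TTTTTT
  TTTTT.
  TTTTTF
  TTTTF.
  TTTTTF
  TT..TT
Step 2: 4 trees catch fire, 3 burn out
  TTTTTT
  TTTTT.
  TTTTF.
  TTTF..
  TTTTF.
  TT..TF
Step 3: 5 trees catch fire, 4 burn out
  TTTTTT
  TTTTF.
  TTTF..
  TTF...
  TTTF..
  TT..F.

TTTTTT
TTTTF.
TTTF..
TTF...
TTTF..
TT..F.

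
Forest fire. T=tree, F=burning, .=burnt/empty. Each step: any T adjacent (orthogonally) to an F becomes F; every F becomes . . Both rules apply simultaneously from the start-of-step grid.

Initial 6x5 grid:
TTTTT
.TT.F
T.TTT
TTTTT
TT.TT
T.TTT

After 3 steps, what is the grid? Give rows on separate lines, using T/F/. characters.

Step 1: 2 trees catch fire, 1 burn out
  TTTTF
  .TT..
  T.TTF
  TTTTT
  TT.TT
  T.TTT
Step 2: 3 trees catch fire, 2 burn out
  TTTF.
  .TT..
  T.TF.
  TTTTF
  TT.TT
  T.TTT
Step 3: 4 trees catch fire, 3 burn out
  TTF..
  .TT..
  T.F..
  TTTF.
  TT.TF
  T.TTT

TTF..
.TT..
T.F..
TTTF.
TT.TF
T.TTT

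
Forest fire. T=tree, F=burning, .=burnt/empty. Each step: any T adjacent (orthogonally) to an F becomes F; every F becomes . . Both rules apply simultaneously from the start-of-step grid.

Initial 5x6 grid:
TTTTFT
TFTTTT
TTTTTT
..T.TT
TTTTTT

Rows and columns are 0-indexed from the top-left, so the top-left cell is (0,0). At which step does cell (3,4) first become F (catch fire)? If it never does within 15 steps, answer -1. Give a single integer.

Step 1: cell (3,4)='T' (+7 fires, +2 burnt)
Step 2: cell (3,4)='T' (+7 fires, +7 burnt)
Step 3: cell (3,4)='F' (+4 fires, +7 burnt)
  -> target ignites at step 3
Step 4: cell (3,4)='.' (+3 fires, +4 burnt)
Step 5: cell (3,4)='.' (+3 fires, +3 burnt)
Step 6: cell (3,4)='.' (+1 fires, +3 burnt)
Step 7: cell (3,4)='.' (+0 fires, +1 burnt)
  fire out at step 7

3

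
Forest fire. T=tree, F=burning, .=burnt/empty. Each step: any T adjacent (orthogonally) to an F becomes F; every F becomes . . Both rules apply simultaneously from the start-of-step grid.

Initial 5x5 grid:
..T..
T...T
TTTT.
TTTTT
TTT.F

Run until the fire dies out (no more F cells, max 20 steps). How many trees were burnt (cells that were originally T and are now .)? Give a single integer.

Step 1: +1 fires, +1 burnt (F count now 1)
Step 2: +1 fires, +1 burnt (F count now 1)
Step 3: +2 fires, +1 burnt (F count now 2)
Step 4: +3 fires, +2 burnt (F count now 3)
Step 5: +3 fires, +3 burnt (F count now 3)
Step 6: +2 fires, +3 burnt (F count now 2)
Step 7: +1 fires, +2 burnt (F count now 1)
Step 8: +0 fires, +1 burnt (F count now 0)
Fire out after step 8
Initially T: 15, now '.': 23
Total burnt (originally-T cells now '.'): 13

Answer: 13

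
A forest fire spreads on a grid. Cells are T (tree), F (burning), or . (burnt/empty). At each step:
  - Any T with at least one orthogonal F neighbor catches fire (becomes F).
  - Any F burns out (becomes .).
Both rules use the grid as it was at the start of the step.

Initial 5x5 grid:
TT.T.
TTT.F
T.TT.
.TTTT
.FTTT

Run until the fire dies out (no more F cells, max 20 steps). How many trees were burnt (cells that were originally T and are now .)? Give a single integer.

Step 1: +2 fires, +2 burnt (F count now 2)
Step 2: +2 fires, +2 burnt (F count now 2)
Step 3: +3 fires, +2 burnt (F count now 3)
Step 4: +3 fires, +3 burnt (F count now 3)
Step 5: +1 fires, +3 burnt (F count now 1)
Step 6: +2 fires, +1 burnt (F count now 2)
Step 7: +2 fires, +2 burnt (F count now 2)
Step 8: +0 fires, +2 burnt (F count now 0)
Fire out after step 8
Initially T: 16, now '.': 24
Total burnt (originally-T cells now '.'): 15

Answer: 15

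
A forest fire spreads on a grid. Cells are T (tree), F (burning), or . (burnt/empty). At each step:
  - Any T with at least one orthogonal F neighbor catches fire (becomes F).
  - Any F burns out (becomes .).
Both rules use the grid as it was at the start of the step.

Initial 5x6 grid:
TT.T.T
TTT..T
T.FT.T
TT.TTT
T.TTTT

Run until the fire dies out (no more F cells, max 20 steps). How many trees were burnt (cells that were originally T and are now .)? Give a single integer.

Answer: 20

Derivation:
Step 1: +2 fires, +1 burnt (F count now 2)
Step 2: +2 fires, +2 burnt (F count now 2)
Step 3: +4 fires, +2 burnt (F count now 4)
Step 4: +5 fires, +4 burnt (F count now 5)
Step 5: +3 fires, +5 burnt (F count now 3)
Step 6: +3 fires, +3 burnt (F count now 3)
Step 7: +1 fires, +3 burnt (F count now 1)
Step 8: +0 fires, +1 burnt (F count now 0)
Fire out after step 8
Initially T: 21, now '.': 29
Total burnt (originally-T cells now '.'): 20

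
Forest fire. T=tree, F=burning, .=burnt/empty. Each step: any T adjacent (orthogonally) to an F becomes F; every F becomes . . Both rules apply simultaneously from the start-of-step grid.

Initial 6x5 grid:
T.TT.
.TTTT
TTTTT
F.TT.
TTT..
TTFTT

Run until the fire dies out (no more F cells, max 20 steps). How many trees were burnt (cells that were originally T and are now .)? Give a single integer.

Step 1: +5 fires, +2 burnt (F count now 5)
Step 2: +5 fires, +5 burnt (F count now 5)
Step 3: +3 fires, +5 burnt (F count now 3)
Step 4: +2 fires, +3 burnt (F count now 2)
Step 5: +3 fires, +2 burnt (F count now 3)
Step 6: +2 fires, +3 burnt (F count now 2)
Step 7: +0 fires, +2 burnt (F count now 0)
Fire out after step 7
Initially T: 21, now '.': 29
Total burnt (originally-T cells now '.'): 20

Answer: 20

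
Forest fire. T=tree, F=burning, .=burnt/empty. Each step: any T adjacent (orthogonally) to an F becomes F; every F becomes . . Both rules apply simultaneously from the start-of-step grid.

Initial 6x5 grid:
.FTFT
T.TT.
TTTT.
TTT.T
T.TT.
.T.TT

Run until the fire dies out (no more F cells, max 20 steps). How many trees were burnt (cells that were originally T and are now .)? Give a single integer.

Answer: 17

Derivation:
Step 1: +3 fires, +2 burnt (F count now 3)
Step 2: +2 fires, +3 burnt (F count now 2)
Step 3: +1 fires, +2 burnt (F count now 1)
Step 4: +2 fires, +1 burnt (F count now 2)
Step 5: +3 fires, +2 burnt (F count now 3)
Step 6: +3 fires, +3 burnt (F count now 3)
Step 7: +2 fires, +3 burnt (F count now 2)
Step 8: +1 fires, +2 burnt (F count now 1)
Step 9: +0 fires, +1 burnt (F count now 0)
Fire out after step 9
Initially T: 19, now '.': 28
Total burnt (originally-T cells now '.'): 17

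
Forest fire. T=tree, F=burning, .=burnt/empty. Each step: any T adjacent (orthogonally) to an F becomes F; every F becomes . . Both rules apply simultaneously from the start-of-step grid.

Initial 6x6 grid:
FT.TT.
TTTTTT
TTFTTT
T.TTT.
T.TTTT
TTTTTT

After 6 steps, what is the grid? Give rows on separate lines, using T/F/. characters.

Step 1: 6 trees catch fire, 2 burn out
  .F.TT.
  FTFTTT
  TF.FTT
  T.FTT.
  T.TTTT
  TTTTTT
Step 2: 6 trees catch fire, 6 burn out
  ...TT.
  .F.FTT
  F...FT
  T..FT.
  T.FTTT
  TTTTTT
Step 3: 7 trees catch fire, 6 burn out
  ...FT.
  ....FT
  .....F
  F...F.
  T..FTT
  TTFTTT
Step 4: 6 trees catch fire, 7 burn out
  ....F.
  .....F
  ......
  ......
  F...FT
  TF.FTT
Step 5: 3 trees catch fire, 6 burn out
  ......
  ......
  ......
  ......
  .....F
  F...FT
Step 6: 1 trees catch fire, 3 burn out
  ......
  ......
  ......
  ......
  ......
  .....F

......
......
......
......
......
.....F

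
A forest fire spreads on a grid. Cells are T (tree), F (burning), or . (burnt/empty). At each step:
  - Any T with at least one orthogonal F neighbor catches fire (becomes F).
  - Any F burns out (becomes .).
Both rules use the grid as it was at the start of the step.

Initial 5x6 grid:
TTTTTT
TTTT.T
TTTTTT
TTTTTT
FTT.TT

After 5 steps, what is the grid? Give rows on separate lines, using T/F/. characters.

Step 1: 2 trees catch fire, 1 burn out
  TTTTTT
  TTTT.T
  TTTTTT
  FTTTTT
  .FT.TT
Step 2: 3 trees catch fire, 2 burn out
  TTTTTT
  TTTT.T
  FTTTTT
  .FTTTT
  ..F.TT
Step 3: 3 trees catch fire, 3 burn out
  TTTTTT
  FTTT.T
  .FTTTT
  ..FTTT
  ....TT
Step 4: 4 trees catch fire, 3 burn out
  FTTTTT
  .FTT.T
  ..FTTT
  ...FTT
  ....TT
Step 5: 4 trees catch fire, 4 burn out
  .FTTTT
  ..FT.T
  ...FTT
  ....FT
  ....TT

.FTTTT
..FT.T
...FTT
....FT
....TT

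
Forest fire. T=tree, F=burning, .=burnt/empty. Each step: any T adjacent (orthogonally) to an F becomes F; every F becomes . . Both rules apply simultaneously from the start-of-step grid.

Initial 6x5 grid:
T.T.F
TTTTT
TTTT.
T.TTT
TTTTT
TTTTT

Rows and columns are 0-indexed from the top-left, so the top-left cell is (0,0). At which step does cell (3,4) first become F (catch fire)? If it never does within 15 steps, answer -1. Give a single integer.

Step 1: cell (3,4)='T' (+1 fires, +1 burnt)
Step 2: cell (3,4)='T' (+1 fires, +1 burnt)
Step 3: cell (3,4)='T' (+2 fires, +1 burnt)
Step 4: cell (3,4)='T' (+4 fires, +2 burnt)
Step 5: cell (3,4)='F' (+5 fires, +4 burnt)
  -> target ignites at step 5
Step 6: cell (3,4)='.' (+5 fires, +5 burnt)
Step 7: cell (3,4)='.' (+4 fires, +5 burnt)
Step 8: cell (3,4)='.' (+2 fires, +4 burnt)
Step 9: cell (3,4)='.' (+1 fires, +2 burnt)
Step 10: cell (3,4)='.' (+0 fires, +1 burnt)
  fire out at step 10

5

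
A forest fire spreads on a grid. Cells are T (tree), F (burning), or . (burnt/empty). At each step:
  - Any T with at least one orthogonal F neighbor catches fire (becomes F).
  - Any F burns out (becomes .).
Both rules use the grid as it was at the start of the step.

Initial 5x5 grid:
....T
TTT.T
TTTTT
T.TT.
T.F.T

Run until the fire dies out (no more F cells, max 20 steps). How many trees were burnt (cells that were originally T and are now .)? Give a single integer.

Answer: 14

Derivation:
Step 1: +1 fires, +1 burnt (F count now 1)
Step 2: +2 fires, +1 burnt (F count now 2)
Step 3: +3 fires, +2 burnt (F count now 3)
Step 4: +3 fires, +3 burnt (F count now 3)
Step 5: +3 fires, +3 burnt (F count now 3)
Step 6: +2 fires, +3 burnt (F count now 2)
Step 7: +0 fires, +2 burnt (F count now 0)
Fire out after step 7
Initially T: 15, now '.': 24
Total burnt (originally-T cells now '.'): 14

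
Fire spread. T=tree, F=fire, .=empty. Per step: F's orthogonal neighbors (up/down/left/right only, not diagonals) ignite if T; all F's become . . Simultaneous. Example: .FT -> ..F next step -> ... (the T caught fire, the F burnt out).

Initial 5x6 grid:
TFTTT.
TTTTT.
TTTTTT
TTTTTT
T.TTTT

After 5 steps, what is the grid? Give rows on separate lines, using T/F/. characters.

Step 1: 3 trees catch fire, 1 burn out
  F.FTT.
  TFTTT.
  TTTTTT
  TTTTTT
  T.TTTT
Step 2: 4 trees catch fire, 3 burn out
  ...FT.
  F.FTT.
  TFTTTT
  TTTTTT
  T.TTTT
Step 3: 5 trees catch fire, 4 burn out
  ....F.
  ...FT.
  F.FTTT
  TFTTTT
  T.TTTT
Step 4: 4 trees catch fire, 5 burn out
  ......
  ....F.
  ...FTT
  F.FTTT
  T.TTTT
Step 5: 4 trees catch fire, 4 burn out
  ......
  ......
  ....FT
  ...FTT
  F.FTTT

......
......
....FT
...FTT
F.FTTT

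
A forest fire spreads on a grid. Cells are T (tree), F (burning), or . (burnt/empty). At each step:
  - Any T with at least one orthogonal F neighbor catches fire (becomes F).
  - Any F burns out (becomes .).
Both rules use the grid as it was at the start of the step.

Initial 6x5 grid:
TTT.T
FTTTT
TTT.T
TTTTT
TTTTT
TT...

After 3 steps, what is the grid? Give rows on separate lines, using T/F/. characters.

Step 1: 3 trees catch fire, 1 burn out
  FTT.T
  .FTTT
  FTT.T
  TTTTT
  TTTTT
  TT...
Step 2: 4 trees catch fire, 3 burn out
  .FT.T
  ..FTT
  .FT.T
  FTTTT
  TTTTT
  TT...
Step 3: 5 trees catch fire, 4 burn out
  ..F.T
  ...FT
  ..F.T
  .FTTT
  FTTTT
  TT...

..F.T
...FT
..F.T
.FTTT
FTTTT
TT...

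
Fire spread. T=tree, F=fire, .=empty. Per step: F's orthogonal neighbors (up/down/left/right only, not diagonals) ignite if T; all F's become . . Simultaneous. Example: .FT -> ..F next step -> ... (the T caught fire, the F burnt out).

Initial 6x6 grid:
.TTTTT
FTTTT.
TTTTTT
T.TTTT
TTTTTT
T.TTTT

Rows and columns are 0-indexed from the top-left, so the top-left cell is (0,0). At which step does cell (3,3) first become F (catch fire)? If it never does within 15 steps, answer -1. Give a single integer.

Step 1: cell (3,3)='T' (+2 fires, +1 burnt)
Step 2: cell (3,3)='T' (+4 fires, +2 burnt)
Step 3: cell (3,3)='T' (+4 fires, +4 burnt)
Step 4: cell (3,3)='T' (+6 fires, +4 burnt)
Step 5: cell (3,3)='F' (+4 fires, +6 burnt)
  -> target ignites at step 5
Step 6: cell (3,3)='.' (+5 fires, +4 burnt)
Step 7: cell (3,3)='.' (+3 fires, +5 burnt)
Step 8: cell (3,3)='.' (+2 fires, +3 burnt)
Step 9: cell (3,3)='.' (+1 fires, +2 burnt)
Step 10: cell (3,3)='.' (+0 fires, +1 burnt)
  fire out at step 10

5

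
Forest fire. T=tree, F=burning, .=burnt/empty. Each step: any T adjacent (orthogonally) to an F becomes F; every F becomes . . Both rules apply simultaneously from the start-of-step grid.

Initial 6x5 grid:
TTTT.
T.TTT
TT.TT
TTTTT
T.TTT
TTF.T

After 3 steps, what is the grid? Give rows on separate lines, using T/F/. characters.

Step 1: 2 trees catch fire, 1 burn out
  TTTT.
  T.TTT
  TT.TT
  TTTTT
  T.FTT
  TF..T
Step 2: 3 trees catch fire, 2 burn out
  TTTT.
  T.TTT
  TT.TT
  TTFTT
  T..FT
  F...T
Step 3: 4 trees catch fire, 3 burn out
  TTTT.
  T.TTT
  TT.TT
  TF.FT
  F...F
  ....T

TTTT.
T.TTT
TT.TT
TF.FT
F...F
....T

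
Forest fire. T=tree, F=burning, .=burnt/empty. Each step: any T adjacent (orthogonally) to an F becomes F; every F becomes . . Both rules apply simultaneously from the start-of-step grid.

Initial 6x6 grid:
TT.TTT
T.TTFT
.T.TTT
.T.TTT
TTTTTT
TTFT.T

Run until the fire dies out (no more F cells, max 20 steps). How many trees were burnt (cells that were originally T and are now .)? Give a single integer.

Answer: 24

Derivation:
Step 1: +7 fires, +2 burnt (F count now 7)
Step 2: +9 fires, +7 burnt (F count now 9)
Step 3: +5 fires, +9 burnt (F count now 5)
Step 4: +2 fires, +5 burnt (F count now 2)
Step 5: +1 fires, +2 burnt (F count now 1)
Step 6: +0 fires, +1 burnt (F count now 0)
Fire out after step 6
Initially T: 27, now '.': 33
Total burnt (originally-T cells now '.'): 24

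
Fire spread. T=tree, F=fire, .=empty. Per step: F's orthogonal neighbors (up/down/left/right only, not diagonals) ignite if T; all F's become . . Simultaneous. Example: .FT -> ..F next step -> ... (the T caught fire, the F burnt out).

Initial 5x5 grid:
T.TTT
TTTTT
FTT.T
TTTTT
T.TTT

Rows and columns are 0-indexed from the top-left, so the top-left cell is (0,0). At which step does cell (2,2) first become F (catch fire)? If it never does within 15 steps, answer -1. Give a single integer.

Step 1: cell (2,2)='T' (+3 fires, +1 burnt)
Step 2: cell (2,2)='F' (+5 fires, +3 burnt)
  -> target ignites at step 2
Step 3: cell (2,2)='.' (+2 fires, +5 burnt)
Step 4: cell (2,2)='.' (+4 fires, +2 burnt)
Step 5: cell (2,2)='.' (+4 fires, +4 burnt)
Step 6: cell (2,2)='.' (+3 fires, +4 burnt)
Step 7: cell (2,2)='.' (+0 fires, +3 burnt)
  fire out at step 7

2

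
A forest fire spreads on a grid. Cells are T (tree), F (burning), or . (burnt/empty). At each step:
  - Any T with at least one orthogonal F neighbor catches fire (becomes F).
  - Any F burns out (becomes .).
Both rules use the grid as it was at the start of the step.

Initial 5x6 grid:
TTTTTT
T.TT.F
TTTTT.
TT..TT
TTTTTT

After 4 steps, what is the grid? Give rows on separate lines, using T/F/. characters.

Step 1: 1 trees catch fire, 1 burn out
  TTTTTF
  T.TT..
  TTTTT.
  TT..TT
  TTTTTT
Step 2: 1 trees catch fire, 1 burn out
  TTTTF.
  T.TT..
  TTTTT.
  TT..TT
  TTTTTT
Step 3: 1 trees catch fire, 1 burn out
  TTTF..
  T.TT..
  TTTTT.
  TT..TT
  TTTTTT
Step 4: 2 trees catch fire, 1 burn out
  TTF...
  T.TF..
  TTTTT.
  TT..TT
  TTTTTT

TTF...
T.TF..
TTTTT.
TT..TT
TTTTTT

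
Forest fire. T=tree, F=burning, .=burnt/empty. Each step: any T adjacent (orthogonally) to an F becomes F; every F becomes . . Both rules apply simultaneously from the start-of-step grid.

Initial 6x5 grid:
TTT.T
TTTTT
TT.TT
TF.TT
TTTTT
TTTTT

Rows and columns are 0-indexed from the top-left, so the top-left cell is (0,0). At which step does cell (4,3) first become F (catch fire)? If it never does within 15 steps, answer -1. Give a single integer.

Step 1: cell (4,3)='T' (+3 fires, +1 burnt)
Step 2: cell (4,3)='T' (+5 fires, +3 burnt)
Step 3: cell (4,3)='F' (+6 fires, +5 burnt)
  -> target ignites at step 3
Step 4: cell (4,3)='.' (+6 fires, +6 burnt)
Step 5: cell (4,3)='.' (+4 fires, +6 burnt)
Step 6: cell (4,3)='.' (+2 fires, +4 burnt)
Step 7: cell (4,3)='.' (+0 fires, +2 burnt)
  fire out at step 7

3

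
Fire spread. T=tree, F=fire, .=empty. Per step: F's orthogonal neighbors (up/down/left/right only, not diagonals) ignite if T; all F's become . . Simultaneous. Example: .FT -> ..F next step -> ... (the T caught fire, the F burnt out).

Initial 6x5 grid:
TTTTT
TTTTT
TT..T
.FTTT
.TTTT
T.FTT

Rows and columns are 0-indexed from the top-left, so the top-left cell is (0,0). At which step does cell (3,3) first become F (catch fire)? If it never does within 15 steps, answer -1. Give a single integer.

Step 1: cell (3,3)='T' (+5 fires, +2 burnt)
Step 2: cell (3,3)='F' (+5 fires, +5 burnt)
  -> target ignites at step 2
Step 3: cell (3,3)='.' (+5 fires, +5 burnt)
Step 4: cell (3,3)='.' (+4 fires, +5 burnt)
Step 5: cell (3,3)='.' (+2 fires, +4 burnt)
Step 6: cell (3,3)='.' (+1 fires, +2 burnt)
Step 7: cell (3,3)='.' (+0 fires, +1 burnt)
  fire out at step 7

2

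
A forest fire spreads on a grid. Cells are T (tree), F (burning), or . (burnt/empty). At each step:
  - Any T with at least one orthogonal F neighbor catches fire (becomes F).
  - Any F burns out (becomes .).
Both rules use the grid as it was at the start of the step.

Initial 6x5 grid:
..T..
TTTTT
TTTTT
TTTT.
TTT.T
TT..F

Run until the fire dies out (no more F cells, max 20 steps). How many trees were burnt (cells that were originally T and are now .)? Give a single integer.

Step 1: +1 fires, +1 burnt (F count now 1)
Step 2: +0 fires, +1 burnt (F count now 0)
Fire out after step 2
Initially T: 21, now '.': 10
Total burnt (originally-T cells now '.'): 1

Answer: 1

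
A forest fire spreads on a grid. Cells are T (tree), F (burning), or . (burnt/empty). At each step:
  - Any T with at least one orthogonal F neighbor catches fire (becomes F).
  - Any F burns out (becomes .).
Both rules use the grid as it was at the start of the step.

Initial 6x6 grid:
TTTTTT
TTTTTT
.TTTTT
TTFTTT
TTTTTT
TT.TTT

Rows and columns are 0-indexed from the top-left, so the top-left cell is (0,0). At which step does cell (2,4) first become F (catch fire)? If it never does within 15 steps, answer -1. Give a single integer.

Step 1: cell (2,4)='T' (+4 fires, +1 burnt)
Step 2: cell (2,4)='T' (+7 fires, +4 burnt)
Step 3: cell (2,4)='F' (+9 fires, +7 burnt)
  -> target ignites at step 3
Step 4: cell (2,4)='.' (+8 fires, +9 burnt)
Step 5: cell (2,4)='.' (+4 fires, +8 burnt)
Step 6: cell (2,4)='.' (+1 fires, +4 burnt)
Step 7: cell (2,4)='.' (+0 fires, +1 burnt)
  fire out at step 7

3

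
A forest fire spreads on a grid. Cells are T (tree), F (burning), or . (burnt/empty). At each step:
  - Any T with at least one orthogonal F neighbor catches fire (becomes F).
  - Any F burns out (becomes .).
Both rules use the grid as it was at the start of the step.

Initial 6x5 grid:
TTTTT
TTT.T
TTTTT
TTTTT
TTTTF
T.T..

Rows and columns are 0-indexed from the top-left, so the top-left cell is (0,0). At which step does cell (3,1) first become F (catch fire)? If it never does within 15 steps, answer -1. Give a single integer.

Step 1: cell (3,1)='T' (+2 fires, +1 burnt)
Step 2: cell (3,1)='T' (+3 fires, +2 burnt)
Step 3: cell (3,1)='T' (+5 fires, +3 burnt)
Step 4: cell (3,1)='F' (+4 fires, +5 burnt)
  -> target ignites at step 4
Step 5: cell (3,1)='.' (+5 fires, +4 burnt)
Step 6: cell (3,1)='.' (+3 fires, +5 burnt)
Step 7: cell (3,1)='.' (+2 fires, +3 burnt)
Step 8: cell (3,1)='.' (+1 fires, +2 burnt)
Step 9: cell (3,1)='.' (+0 fires, +1 burnt)
  fire out at step 9

4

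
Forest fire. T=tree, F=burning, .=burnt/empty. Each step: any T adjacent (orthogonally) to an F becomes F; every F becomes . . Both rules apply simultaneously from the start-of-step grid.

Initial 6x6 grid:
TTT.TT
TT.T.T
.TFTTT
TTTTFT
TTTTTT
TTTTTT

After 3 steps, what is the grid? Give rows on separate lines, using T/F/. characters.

Step 1: 7 trees catch fire, 2 burn out
  TTT.TT
  TT.T.T
  .F.FFT
  TTFF.F
  TTTTFT
  TTTTTT
Step 2: 8 trees catch fire, 7 burn out
  TTT.TT
  TF.F.T
  .....F
  TF....
  TTFF.F
  TTTTFT
Step 3: 8 trees catch fire, 8 burn out
  TFT.TT
  F....F
  ......
  F.....
  TF....
  TTFF.F

TFT.TT
F....F
......
F.....
TF....
TTFF.F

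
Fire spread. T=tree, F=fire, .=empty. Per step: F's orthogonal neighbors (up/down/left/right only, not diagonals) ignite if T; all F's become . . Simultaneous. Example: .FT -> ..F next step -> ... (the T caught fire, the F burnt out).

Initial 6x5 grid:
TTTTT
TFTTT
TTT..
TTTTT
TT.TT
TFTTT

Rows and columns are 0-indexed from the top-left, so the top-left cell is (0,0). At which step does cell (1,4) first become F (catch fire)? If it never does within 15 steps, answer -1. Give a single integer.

Step 1: cell (1,4)='T' (+7 fires, +2 burnt)
Step 2: cell (1,4)='T' (+8 fires, +7 burnt)
Step 3: cell (1,4)='F' (+6 fires, +8 burnt)
  -> target ignites at step 3
Step 4: cell (1,4)='.' (+3 fires, +6 burnt)
Step 5: cell (1,4)='.' (+1 fires, +3 burnt)
Step 6: cell (1,4)='.' (+0 fires, +1 burnt)
  fire out at step 6

3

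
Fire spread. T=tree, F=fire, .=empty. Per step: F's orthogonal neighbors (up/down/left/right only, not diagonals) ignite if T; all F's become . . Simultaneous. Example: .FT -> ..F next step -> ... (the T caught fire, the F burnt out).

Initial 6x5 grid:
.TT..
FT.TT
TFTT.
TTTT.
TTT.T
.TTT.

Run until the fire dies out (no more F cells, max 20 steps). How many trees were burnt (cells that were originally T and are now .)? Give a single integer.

Answer: 18

Derivation:
Step 1: +4 fires, +2 burnt (F count now 4)
Step 2: +5 fires, +4 burnt (F count now 5)
Step 3: +6 fires, +5 burnt (F count now 6)
Step 4: +2 fires, +6 burnt (F count now 2)
Step 5: +1 fires, +2 burnt (F count now 1)
Step 6: +0 fires, +1 burnt (F count now 0)
Fire out after step 6
Initially T: 19, now '.': 29
Total burnt (originally-T cells now '.'): 18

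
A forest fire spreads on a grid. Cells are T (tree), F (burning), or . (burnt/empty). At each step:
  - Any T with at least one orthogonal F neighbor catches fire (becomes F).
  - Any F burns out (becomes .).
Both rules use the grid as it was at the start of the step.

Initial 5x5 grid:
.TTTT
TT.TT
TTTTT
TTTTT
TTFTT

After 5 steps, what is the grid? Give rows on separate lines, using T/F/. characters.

Step 1: 3 trees catch fire, 1 burn out
  .TTTT
  TT.TT
  TTTTT
  TTFTT
  TF.FT
Step 2: 5 trees catch fire, 3 burn out
  .TTTT
  TT.TT
  TTFTT
  TF.FT
  F...F
Step 3: 4 trees catch fire, 5 burn out
  .TTTT
  TT.TT
  TF.FT
  F...F
  .....
Step 4: 4 trees catch fire, 4 burn out
  .TTTT
  TF.FT
  F...F
  .....
  .....
Step 5: 4 trees catch fire, 4 burn out
  .FTFT
  F...F
  .....
  .....
  .....

.FTFT
F...F
.....
.....
.....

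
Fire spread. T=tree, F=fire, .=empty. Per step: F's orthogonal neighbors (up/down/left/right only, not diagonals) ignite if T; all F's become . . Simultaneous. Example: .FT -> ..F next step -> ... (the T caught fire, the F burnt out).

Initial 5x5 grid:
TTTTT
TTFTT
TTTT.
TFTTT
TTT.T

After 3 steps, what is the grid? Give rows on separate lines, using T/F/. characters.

Step 1: 8 trees catch fire, 2 burn out
  TTFTT
  TF.FT
  TFFT.
  F.FTT
  TFT.T
Step 2: 9 trees catch fire, 8 burn out
  TF.FT
  F...F
  F..F.
  ...FT
  F.F.T
Step 3: 3 trees catch fire, 9 burn out
  F...F
  .....
  .....
  ....F
  ....T

F...F
.....
.....
....F
....T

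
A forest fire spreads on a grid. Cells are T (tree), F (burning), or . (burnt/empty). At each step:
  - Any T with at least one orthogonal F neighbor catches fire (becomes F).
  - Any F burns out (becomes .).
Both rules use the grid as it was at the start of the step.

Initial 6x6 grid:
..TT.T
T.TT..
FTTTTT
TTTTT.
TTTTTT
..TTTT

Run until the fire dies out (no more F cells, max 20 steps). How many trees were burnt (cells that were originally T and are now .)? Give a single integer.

Step 1: +3 fires, +1 burnt (F count now 3)
Step 2: +3 fires, +3 burnt (F count now 3)
Step 3: +4 fires, +3 burnt (F count now 4)
Step 4: +5 fires, +4 burnt (F count now 5)
Step 5: +5 fires, +5 burnt (F count now 5)
Step 6: +2 fires, +5 burnt (F count now 2)
Step 7: +2 fires, +2 burnt (F count now 2)
Step 8: +1 fires, +2 burnt (F count now 1)
Step 9: +0 fires, +1 burnt (F count now 0)
Fire out after step 9
Initially T: 26, now '.': 35
Total burnt (originally-T cells now '.'): 25

Answer: 25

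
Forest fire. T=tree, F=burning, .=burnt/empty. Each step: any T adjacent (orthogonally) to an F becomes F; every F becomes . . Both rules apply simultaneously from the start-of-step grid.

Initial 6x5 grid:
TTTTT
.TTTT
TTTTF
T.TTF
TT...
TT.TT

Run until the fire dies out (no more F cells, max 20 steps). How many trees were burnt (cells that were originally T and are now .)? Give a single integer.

Step 1: +3 fires, +2 burnt (F count now 3)
Step 2: +4 fires, +3 burnt (F count now 4)
Step 3: +3 fires, +4 burnt (F count now 3)
Step 4: +3 fires, +3 burnt (F count now 3)
Step 5: +2 fires, +3 burnt (F count now 2)
Step 6: +2 fires, +2 burnt (F count now 2)
Step 7: +2 fires, +2 burnt (F count now 2)
Step 8: +1 fires, +2 burnt (F count now 1)
Step 9: +0 fires, +1 burnt (F count now 0)
Fire out after step 9
Initially T: 22, now '.': 28
Total burnt (originally-T cells now '.'): 20

Answer: 20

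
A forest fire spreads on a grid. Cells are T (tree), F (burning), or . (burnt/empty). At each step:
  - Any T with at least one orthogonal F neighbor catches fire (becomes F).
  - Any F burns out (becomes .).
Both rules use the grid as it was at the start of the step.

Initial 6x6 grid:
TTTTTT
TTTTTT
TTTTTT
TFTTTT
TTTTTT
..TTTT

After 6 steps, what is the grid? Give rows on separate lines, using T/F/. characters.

Step 1: 4 trees catch fire, 1 burn out
  TTTTTT
  TTTTTT
  TFTTTT
  F.FTTT
  TFTTTT
  ..TTTT
Step 2: 6 trees catch fire, 4 burn out
  TTTTTT
  TFTTTT
  F.FTTT
  ...FTT
  F.FTTT
  ..TTTT
Step 3: 7 trees catch fire, 6 burn out
  TFTTTT
  F.FTTT
  ...FTT
  ....FT
  ...FTT
  ..FTTT
Step 4: 7 trees catch fire, 7 burn out
  F.FTTT
  ...FTT
  ....FT
  .....F
  ....FT
  ...FTT
Step 5: 5 trees catch fire, 7 burn out
  ...FTT
  ....FT
  .....F
  ......
  .....F
  ....FT
Step 6: 3 trees catch fire, 5 burn out
  ....FT
  .....F
  ......
  ......
  ......
  .....F

....FT
.....F
......
......
......
.....F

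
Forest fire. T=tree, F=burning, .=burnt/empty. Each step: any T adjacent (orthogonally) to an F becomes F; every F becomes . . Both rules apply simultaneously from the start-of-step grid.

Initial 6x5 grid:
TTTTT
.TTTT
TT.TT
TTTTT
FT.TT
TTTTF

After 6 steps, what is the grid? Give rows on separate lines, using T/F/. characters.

Step 1: 5 trees catch fire, 2 burn out
  TTTTT
  .TTTT
  TT.TT
  FTTTT
  .F.TF
  FTTF.
Step 2: 6 trees catch fire, 5 burn out
  TTTTT
  .TTTT
  FT.TT
  .FTTF
  ...F.
  .FF..
Step 3: 4 trees catch fire, 6 burn out
  TTTTT
  .TTTT
  .F.TF
  ..FF.
  .....
  .....
Step 4: 3 trees catch fire, 4 burn out
  TTTTT
  .FTTF
  ...F.
  .....
  .....
  .....
Step 5: 4 trees catch fire, 3 burn out
  TFTTF
  ..FF.
  .....
  .....
  .....
  .....
Step 6: 3 trees catch fire, 4 burn out
  F.FF.
  .....
  .....
  .....
  .....
  .....

F.FF.
.....
.....
.....
.....
.....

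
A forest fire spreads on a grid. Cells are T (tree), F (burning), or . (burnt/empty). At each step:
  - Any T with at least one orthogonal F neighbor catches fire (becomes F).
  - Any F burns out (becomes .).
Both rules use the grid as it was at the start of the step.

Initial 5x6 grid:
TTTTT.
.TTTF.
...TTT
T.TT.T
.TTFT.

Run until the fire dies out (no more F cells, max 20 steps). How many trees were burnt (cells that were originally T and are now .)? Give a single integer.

Answer: 17

Derivation:
Step 1: +6 fires, +2 burnt (F count now 6)
Step 2: +6 fires, +6 burnt (F count now 6)
Step 3: +3 fires, +6 burnt (F count now 3)
Step 4: +1 fires, +3 burnt (F count now 1)
Step 5: +1 fires, +1 burnt (F count now 1)
Step 6: +0 fires, +1 burnt (F count now 0)
Fire out after step 6
Initially T: 18, now '.': 29
Total burnt (originally-T cells now '.'): 17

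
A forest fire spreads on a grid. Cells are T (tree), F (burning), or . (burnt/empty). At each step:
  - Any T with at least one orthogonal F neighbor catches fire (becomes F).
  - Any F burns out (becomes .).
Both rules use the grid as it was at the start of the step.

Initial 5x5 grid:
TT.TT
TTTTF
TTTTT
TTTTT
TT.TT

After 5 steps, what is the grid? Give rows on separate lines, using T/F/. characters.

Step 1: 3 trees catch fire, 1 burn out
  TT.TF
  TTTF.
  TTTTF
  TTTTT
  TT.TT
Step 2: 4 trees catch fire, 3 burn out
  TT.F.
  TTF..
  TTTF.
  TTTTF
  TT.TT
Step 3: 4 trees catch fire, 4 burn out
  TT...
  TF...
  TTF..
  TTTF.
  TT.TF
Step 4: 5 trees catch fire, 4 burn out
  TF...
  F....
  TF...
  TTF..
  TT.F.
Step 5: 3 trees catch fire, 5 burn out
  F....
  .....
  F....
  TF...
  TT...

F....
.....
F....
TF...
TT...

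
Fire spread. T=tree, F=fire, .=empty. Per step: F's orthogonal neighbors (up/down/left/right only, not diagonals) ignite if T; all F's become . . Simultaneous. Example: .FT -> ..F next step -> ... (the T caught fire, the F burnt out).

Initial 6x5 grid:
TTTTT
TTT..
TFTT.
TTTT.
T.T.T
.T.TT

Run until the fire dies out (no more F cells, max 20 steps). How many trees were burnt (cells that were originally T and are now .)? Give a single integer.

Step 1: +4 fires, +1 burnt (F count now 4)
Step 2: +6 fires, +4 burnt (F count now 6)
Step 3: +5 fires, +6 burnt (F count now 5)
Step 4: +1 fires, +5 burnt (F count now 1)
Step 5: +1 fires, +1 burnt (F count now 1)
Step 6: +0 fires, +1 burnt (F count now 0)
Fire out after step 6
Initially T: 21, now '.': 26
Total burnt (originally-T cells now '.'): 17

Answer: 17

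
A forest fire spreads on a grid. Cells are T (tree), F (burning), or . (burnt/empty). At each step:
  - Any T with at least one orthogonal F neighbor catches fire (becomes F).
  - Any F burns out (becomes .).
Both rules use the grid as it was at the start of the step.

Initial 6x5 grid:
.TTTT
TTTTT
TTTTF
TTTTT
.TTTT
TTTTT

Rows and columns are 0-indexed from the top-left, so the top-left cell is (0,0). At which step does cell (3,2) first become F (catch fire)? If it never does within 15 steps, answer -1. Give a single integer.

Step 1: cell (3,2)='T' (+3 fires, +1 burnt)
Step 2: cell (3,2)='T' (+5 fires, +3 burnt)
Step 3: cell (3,2)='F' (+6 fires, +5 burnt)
  -> target ignites at step 3
Step 4: cell (3,2)='.' (+6 fires, +6 burnt)
Step 5: cell (3,2)='.' (+5 fires, +6 burnt)
Step 6: cell (3,2)='.' (+1 fires, +5 burnt)
Step 7: cell (3,2)='.' (+1 fires, +1 burnt)
Step 8: cell (3,2)='.' (+0 fires, +1 burnt)
  fire out at step 8

3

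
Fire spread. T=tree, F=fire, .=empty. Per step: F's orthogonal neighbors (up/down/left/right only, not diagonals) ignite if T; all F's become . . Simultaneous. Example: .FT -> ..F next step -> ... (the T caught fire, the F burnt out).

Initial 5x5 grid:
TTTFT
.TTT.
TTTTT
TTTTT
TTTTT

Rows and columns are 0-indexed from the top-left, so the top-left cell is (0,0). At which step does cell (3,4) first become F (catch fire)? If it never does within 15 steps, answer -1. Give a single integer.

Step 1: cell (3,4)='T' (+3 fires, +1 burnt)
Step 2: cell (3,4)='T' (+3 fires, +3 burnt)
Step 3: cell (3,4)='T' (+5 fires, +3 burnt)
Step 4: cell (3,4)='F' (+4 fires, +5 burnt)
  -> target ignites at step 4
Step 5: cell (3,4)='.' (+4 fires, +4 burnt)
Step 6: cell (3,4)='.' (+2 fires, +4 burnt)
Step 7: cell (3,4)='.' (+1 fires, +2 burnt)
Step 8: cell (3,4)='.' (+0 fires, +1 burnt)
  fire out at step 8

4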